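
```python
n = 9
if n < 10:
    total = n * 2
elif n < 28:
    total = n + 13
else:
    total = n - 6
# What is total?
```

Trace (tracking total):
n = 9  # -> n = 9
if n < 10:  # condition is True
    total = n * 2  # -> total = 18

Answer: 18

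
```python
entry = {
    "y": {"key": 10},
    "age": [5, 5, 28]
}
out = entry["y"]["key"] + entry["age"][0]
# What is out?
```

Trace (tracking out):
entry = {'y': {'key': 10}, 'age': [5, 5, 28]}  # -> entry = {'y': {'key': 10}, 'age': [5, 5, 28]}
out = entry['y']['key'] + entry['age'][0]  # -> out = 15

Answer: 15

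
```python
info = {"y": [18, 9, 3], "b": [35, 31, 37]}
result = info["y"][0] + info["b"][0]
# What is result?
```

Trace (tracking result):
info = {'y': [18, 9, 3], 'b': [35, 31, 37]}  # -> info = {'y': [18, 9, 3], 'b': [35, 31, 37]}
result = info['y'][0] + info['b'][0]  # -> result = 53

Answer: 53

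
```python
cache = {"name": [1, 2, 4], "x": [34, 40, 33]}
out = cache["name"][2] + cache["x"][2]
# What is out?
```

Trace (tracking out):
cache = {'name': [1, 2, 4], 'x': [34, 40, 33]}  # -> cache = {'name': [1, 2, 4], 'x': [34, 40, 33]}
out = cache['name'][2] + cache['x'][2]  # -> out = 37

Answer: 37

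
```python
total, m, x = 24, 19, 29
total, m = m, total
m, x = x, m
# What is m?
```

Trace (tracking m):
total, m, x = (24, 19, 29)  # -> total = 24, m = 19, x = 29
total, m = (m, total)  # -> total = 19, m = 24
m, x = (x, m)  # -> m = 29, x = 24

Answer: 29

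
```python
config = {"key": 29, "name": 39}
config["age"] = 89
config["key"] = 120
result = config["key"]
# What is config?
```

Answer: {'key': 120, 'name': 39, 'age': 89}

Derivation:
Trace (tracking config):
config = {'key': 29, 'name': 39}  # -> config = {'key': 29, 'name': 39}
config['age'] = 89  # -> config = {'key': 29, 'name': 39, 'age': 89}
config['key'] = 120  # -> config = {'key': 120, 'name': 39, 'age': 89}
result = config['key']  # -> result = 120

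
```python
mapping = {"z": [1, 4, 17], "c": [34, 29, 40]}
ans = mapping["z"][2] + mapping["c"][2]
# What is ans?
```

Trace (tracking ans):
mapping = {'z': [1, 4, 17], 'c': [34, 29, 40]}  # -> mapping = {'z': [1, 4, 17], 'c': [34, 29, 40]}
ans = mapping['z'][2] + mapping['c'][2]  # -> ans = 57

Answer: 57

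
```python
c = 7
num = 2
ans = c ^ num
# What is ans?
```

Answer: 5

Derivation:
Trace (tracking ans):
c = 7  # -> c = 7
num = 2  # -> num = 2
ans = c ^ num  # -> ans = 5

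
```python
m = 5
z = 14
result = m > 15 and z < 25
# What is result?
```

Answer: False

Derivation:
Trace (tracking result):
m = 5  # -> m = 5
z = 14  # -> z = 14
result = m > 15 and z < 25  # -> result = False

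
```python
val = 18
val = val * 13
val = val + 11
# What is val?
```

Trace (tracking val):
val = 18  # -> val = 18
val = val * 13  # -> val = 234
val = val + 11  # -> val = 245

Answer: 245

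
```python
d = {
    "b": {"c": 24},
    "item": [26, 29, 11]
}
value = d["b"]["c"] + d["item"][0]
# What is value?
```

Trace (tracking value):
d = {'b': {'c': 24}, 'item': [26, 29, 11]}  # -> d = {'b': {'c': 24}, 'item': [26, 29, 11]}
value = d['b']['c'] + d['item'][0]  # -> value = 50

Answer: 50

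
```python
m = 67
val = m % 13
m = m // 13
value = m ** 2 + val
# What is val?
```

Answer: 2

Derivation:
Trace (tracking val):
m = 67  # -> m = 67
val = m % 13  # -> val = 2
m = m // 13  # -> m = 5
value = m ** 2 + val  # -> value = 27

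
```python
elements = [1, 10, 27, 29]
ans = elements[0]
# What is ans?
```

Trace (tracking ans):
elements = [1, 10, 27, 29]  # -> elements = [1, 10, 27, 29]
ans = elements[0]  # -> ans = 1

Answer: 1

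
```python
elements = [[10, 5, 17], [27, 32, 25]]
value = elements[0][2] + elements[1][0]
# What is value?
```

Answer: 44

Derivation:
Trace (tracking value):
elements = [[10, 5, 17], [27, 32, 25]]  # -> elements = [[10, 5, 17], [27, 32, 25]]
value = elements[0][2] + elements[1][0]  # -> value = 44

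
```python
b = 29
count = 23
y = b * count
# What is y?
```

Trace (tracking y):
b = 29  # -> b = 29
count = 23  # -> count = 23
y = b * count  # -> y = 667

Answer: 667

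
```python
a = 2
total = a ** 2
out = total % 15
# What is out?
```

Trace (tracking out):
a = 2  # -> a = 2
total = a ** 2  # -> total = 4
out = total % 15  # -> out = 4

Answer: 4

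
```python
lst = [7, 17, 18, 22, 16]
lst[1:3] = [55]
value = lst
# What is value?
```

Answer: [7, 55, 22, 16]

Derivation:
Trace (tracking value):
lst = [7, 17, 18, 22, 16]  # -> lst = [7, 17, 18, 22, 16]
lst[1:3] = [55]  # -> lst = [7, 55, 22, 16]
value = lst  # -> value = [7, 55, 22, 16]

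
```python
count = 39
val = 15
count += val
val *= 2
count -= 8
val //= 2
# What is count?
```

Trace (tracking count):
count = 39  # -> count = 39
val = 15  # -> val = 15
count += val  # -> count = 54
val *= 2  # -> val = 30
count -= 8  # -> count = 46
val //= 2  # -> val = 15

Answer: 46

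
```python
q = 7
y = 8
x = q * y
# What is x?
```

Answer: 56

Derivation:
Trace (tracking x):
q = 7  # -> q = 7
y = 8  # -> y = 8
x = q * y  # -> x = 56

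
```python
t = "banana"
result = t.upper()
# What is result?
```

Answer: 'BANANA'

Derivation:
Trace (tracking result):
t = 'banana'  # -> t = 'banana'
result = t.upper()  # -> result = 'BANANA'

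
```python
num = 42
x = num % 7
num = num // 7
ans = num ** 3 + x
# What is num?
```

Trace (tracking num):
num = 42  # -> num = 42
x = num % 7  # -> x = 0
num = num // 7  # -> num = 6
ans = num ** 3 + x  # -> ans = 216

Answer: 6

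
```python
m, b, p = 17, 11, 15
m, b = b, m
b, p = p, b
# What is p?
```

Answer: 17

Derivation:
Trace (tracking p):
m, b, p = (17, 11, 15)  # -> m = 17, b = 11, p = 15
m, b = (b, m)  # -> m = 11, b = 17
b, p = (p, b)  # -> b = 15, p = 17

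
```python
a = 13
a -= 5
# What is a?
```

Trace (tracking a):
a = 13  # -> a = 13
a -= 5  # -> a = 8

Answer: 8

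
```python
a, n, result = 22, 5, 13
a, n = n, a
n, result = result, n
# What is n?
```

Answer: 13

Derivation:
Trace (tracking n):
a, n, result = (22, 5, 13)  # -> a = 22, n = 5, result = 13
a, n = (n, a)  # -> a = 5, n = 22
n, result = (result, n)  # -> n = 13, result = 22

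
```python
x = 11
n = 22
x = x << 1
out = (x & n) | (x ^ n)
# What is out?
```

Trace (tracking out):
x = 11  # -> x = 11
n = 22  # -> n = 22
x = x << 1  # -> x = 22
out = x & n | x ^ n  # -> out = 22

Answer: 22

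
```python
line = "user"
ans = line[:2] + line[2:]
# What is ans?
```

Answer: 'user'

Derivation:
Trace (tracking ans):
line = 'user'  # -> line = 'user'
ans = line[:2] + line[2:]  # -> ans = 'user'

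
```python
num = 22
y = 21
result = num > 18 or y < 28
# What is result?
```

Trace (tracking result):
num = 22  # -> num = 22
y = 21  # -> y = 21
result = num > 18 or y < 28  # -> result = True

Answer: True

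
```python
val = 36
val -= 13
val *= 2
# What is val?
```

Trace (tracking val):
val = 36  # -> val = 36
val -= 13  # -> val = 23
val *= 2  # -> val = 46

Answer: 46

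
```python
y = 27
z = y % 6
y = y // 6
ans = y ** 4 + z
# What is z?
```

Trace (tracking z):
y = 27  # -> y = 27
z = y % 6  # -> z = 3
y = y // 6  # -> y = 4
ans = y ** 4 + z  # -> ans = 259

Answer: 3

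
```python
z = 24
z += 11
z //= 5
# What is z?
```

Trace (tracking z):
z = 24  # -> z = 24
z += 11  # -> z = 35
z //= 5  # -> z = 7

Answer: 7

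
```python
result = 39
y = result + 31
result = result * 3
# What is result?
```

Trace (tracking result):
result = 39  # -> result = 39
y = result + 31  # -> y = 70
result = result * 3  # -> result = 117

Answer: 117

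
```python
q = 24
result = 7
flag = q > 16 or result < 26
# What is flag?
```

Trace (tracking flag):
q = 24  # -> q = 24
result = 7  # -> result = 7
flag = q > 16 or result < 26  # -> flag = True

Answer: True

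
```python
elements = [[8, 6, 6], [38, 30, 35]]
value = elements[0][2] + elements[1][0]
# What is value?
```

Answer: 44

Derivation:
Trace (tracking value):
elements = [[8, 6, 6], [38, 30, 35]]  # -> elements = [[8, 6, 6], [38, 30, 35]]
value = elements[0][2] + elements[1][0]  # -> value = 44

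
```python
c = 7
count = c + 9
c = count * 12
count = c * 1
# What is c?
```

Trace (tracking c):
c = 7  # -> c = 7
count = c + 9  # -> count = 16
c = count * 12  # -> c = 192
count = c * 1  # -> count = 192

Answer: 192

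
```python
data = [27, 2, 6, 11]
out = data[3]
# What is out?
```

Trace (tracking out):
data = [27, 2, 6, 11]  # -> data = [27, 2, 6, 11]
out = data[3]  # -> out = 11

Answer: 11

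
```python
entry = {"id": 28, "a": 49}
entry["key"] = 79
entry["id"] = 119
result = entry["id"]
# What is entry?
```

Trace (tracking entry):
entry = {'id': 28, 'a': 49}  # -> entry = {'id': 28, 'a': 49}
entry['key'] = 79  # -> entry = {'id': 28, 'a': 49, 'key': 79}
entry['id'] = 119  # -> entry = {'id': 119, 'a': 49, 'key': 79}
result = entry['id']  # -> result = 119

Answer: {'id': 119, 'a': 49, 'key': 79}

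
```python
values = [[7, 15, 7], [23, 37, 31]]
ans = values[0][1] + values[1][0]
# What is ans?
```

Answer: 38

Derivation:
Trace (tracking ans):
values = [[7, 15, 7], [23, 37, 31]]  # -> values = [[7, 15, 7], [23, 37, 31]]
ans = values[0][1] + values[1][0]  # -> ans = 38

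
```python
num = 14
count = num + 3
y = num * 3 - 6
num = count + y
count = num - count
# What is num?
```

Answer: 53

Derivation:
Trace (tracking num):
num = 14  # -> num = 14
count = num + 3  # -> count = 17
y = num * 3 - 6  # -> y = 36
num = count + y  # -> num = 53
count = num - count  # -> count = 36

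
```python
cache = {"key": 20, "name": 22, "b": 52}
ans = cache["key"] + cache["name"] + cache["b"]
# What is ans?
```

Trace (tracking ans):
cache = {'key': 20, 'name': 22, 'b': 52}  # -> cache = {'key': 20, 'name': 22, 'b': 52}
ans = cache['key'] + cache['name'] + cache['b']  # -> ans = 94

Answer: 94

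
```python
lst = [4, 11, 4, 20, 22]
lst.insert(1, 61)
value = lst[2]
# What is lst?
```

Answer: [4, 61, 11, 4, 20, 22]

Derivation:
Trace (tracking lst):
lst = [4, 11, 4, 20, 22]  # -> lst = [4, 11, 4, 20, 22]
lst.insert(1, 61)  # -> lst = [4, 61, 11, 4, 20, 22]
value = lst[2]  # -> value = 11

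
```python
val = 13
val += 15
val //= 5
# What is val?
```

Trace (tracking val):
val = 13  # -> val = 13
val += 15  # -> val = 28
val //= 5  # -> val = 5

Answer: 5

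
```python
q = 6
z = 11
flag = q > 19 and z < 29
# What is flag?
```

Trace (tracking flag):
q = 6  # -> q = 6
z = 11  # -> z = 11
flag = q > 19 and z < 29  # -> flag = False

Answer: False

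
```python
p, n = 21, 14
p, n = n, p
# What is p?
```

Trace (tracking p):
p, n = (21, 14)  # -> p = 21, n = 14
p, n = (n, p)  # -> p = 14, n = 21

Answer: 14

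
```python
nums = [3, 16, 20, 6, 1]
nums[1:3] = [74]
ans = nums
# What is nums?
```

Answer: [3, 74, 6, 1]

Derivation:
Trace (tracking nums):
nums = [3, 16, 20, 6, 1]  # -> nums = [3, 16, 20, 6, 1]
nums[1:3] = [74]  # -> nums = [3, 74, 6, 1]
ans = nums  # -> ans = [3, 74, 6, 1]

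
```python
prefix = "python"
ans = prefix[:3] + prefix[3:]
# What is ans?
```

Answer: 'python'

Derivation:
Trace (tracking ans):
prefix = 'python'  # -> prefix = 'python'
ans = prefix[:3] + prefix[3:]  # -> ans = 'python'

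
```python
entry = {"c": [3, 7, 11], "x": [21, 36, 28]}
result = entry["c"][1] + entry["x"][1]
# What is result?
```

Trace (tracking result):
entry = {'c': [3, 7, 11], 'x': [21, 36, 28]}  # -> entry = {'c': [3, 7, 11], 'x': [21, 36, 28]}
result = entry['c'][1] + entry['x'][1]  # -> result = 43

Answer: 43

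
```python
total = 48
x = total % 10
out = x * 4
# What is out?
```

Trace (tracking out):
total = 48  # -> total = 48
x = total % 10  # -> x = 8
out = x * 4  # -> out = 32

Answer: 32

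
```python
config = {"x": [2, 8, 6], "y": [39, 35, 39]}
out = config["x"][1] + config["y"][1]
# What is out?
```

Trace (tracking out):
config = {'x': [2, 8, 6], 'y': [39, 35, 39]}  # -> config = {'x': [2, 8, 6], 'y': [39, 35, 39]}
out = config['x'][1] + config['y'][1]  # -> out = 43

Answer: 43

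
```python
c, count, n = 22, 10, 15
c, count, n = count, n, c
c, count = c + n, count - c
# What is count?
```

Trace (tracking count):
c, count, n = (22, 10, 15)  # -> c = 22, count = 10, n = 15
c, count, n = (count, n, c)  # -> c = 10, count = 15, n = 22
c, count = (c + n, count - c)  # -> c = 32, count = 5

Answer: 5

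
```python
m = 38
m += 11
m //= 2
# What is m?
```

Trace (tracking m):
m = 38  # -> m = 38
m += 11  # -> m = 49
m //= 2  # -> m = 24

Answer: 24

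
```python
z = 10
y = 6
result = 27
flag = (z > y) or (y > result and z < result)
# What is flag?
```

Answer: True

Derivation:
Trace (tracking flag):
z = 10  # -> z = 10
y = 6  # -> y = 6
result = 27  # -> result = 27
flag = z > y or (y > result and z < result)  # -> flag = True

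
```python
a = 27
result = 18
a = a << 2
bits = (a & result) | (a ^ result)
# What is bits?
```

Trace (tracking bits):
a = 27  # -> a = 27
result = 18  # -> result = 18
a = a << 2  # -> a = 108
bits = a & result | a ^ result  # -> bits = 126

Answer: 126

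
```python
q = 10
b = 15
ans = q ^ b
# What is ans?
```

Trace (tracking ans):
q = 10  # -> q = 10
b = 15  # -> b = 15
ans = q ^ b  # -> ans = 5

Answer: 5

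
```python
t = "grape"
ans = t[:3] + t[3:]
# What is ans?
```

Answer: 'grape'

Derivation:
Trace (tracking ans):
t = 'grape'  # -> t = 'grape'
ans = t[:3] + t[3:]  # -> ans = 'grape'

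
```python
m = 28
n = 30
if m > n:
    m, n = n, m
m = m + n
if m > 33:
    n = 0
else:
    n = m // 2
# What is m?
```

Trace (tracking m):
m = 28  # -> m = 28
n = 30  # -> n = 30
if m > n:  # condition is False
m = m + n  # -> m = 58
if m > 33:  # condition is True
    n = 0  # -> n = 0

Answer: 58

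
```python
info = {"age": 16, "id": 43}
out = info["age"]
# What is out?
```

Answer: 16

Derivation:
Trace (tracking out):
info = {'age': 16, 'id': 43}  # -> info = {'age': 16, 'id': 43}
out = info['age']  # -> out = 16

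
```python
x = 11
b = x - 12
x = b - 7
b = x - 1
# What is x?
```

Answer: -8

Derivation:
Trace (tracking x):
x = 11  # -> x = 11
b = x - 12  # -> b = -1
x = b - 7  # -> x = -8
b = x - 1  # -> b = -9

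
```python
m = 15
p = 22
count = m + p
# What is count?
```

Answer: 37

Derivation:
Trace (tracking count):
m = 15  # -> m = 15
p = 22  # -> p = 22
count = m + p  # -> count = 37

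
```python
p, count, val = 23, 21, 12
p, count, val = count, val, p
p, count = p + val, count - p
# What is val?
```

Trace (tracking val):
p, count, val = (23, 21, 12)  # -> p = 23, count = 21, val = 12
p, count, val = (count, val, p)  # -> p = 21, count = 12, val = 23
p, count = (p + val, count - p)  # -> p = 44, count = -9

Answer: 23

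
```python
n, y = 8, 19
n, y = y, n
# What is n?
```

Answer: 19

Derivation:
Trace (tracking n):
n, y = (8, 19)  # -> n = 8, y = 19
n, y = (y, n)  # -> n = 19, y = 8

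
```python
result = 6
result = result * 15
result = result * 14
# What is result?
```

Trace (tracking result):
result = 6  # -> result = 6
result = result * 15  # -> result = 90
result = result * 14  # -> result = 1260

Answer: 1260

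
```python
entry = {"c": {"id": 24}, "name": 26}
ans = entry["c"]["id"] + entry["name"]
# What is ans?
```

Trace (tracking ans):
entry = {'c': {'id': 24}, 'name': 26}  # -> entry = {'c': {'id': 24}, 'name': 26}
ans = entry['c']['id'] + entry['name']  # -> ans = 50

Answer: 50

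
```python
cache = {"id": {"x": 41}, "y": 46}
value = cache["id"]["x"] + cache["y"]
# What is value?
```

Answer: 87

Derivation:
Trace (tracking value):
cache = {'id': {'x': 41}, 'y': 46}  # -> cache = {'id': {'x': 41}, 'y': 46}
value = cache['id']['x'] + cache['y']  # -> value = 87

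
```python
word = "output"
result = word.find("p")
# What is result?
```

Answer: 3

Derivation:
Trace (tracking result):
word = 'output'  # -> word = 'output'
result = word.find('p')  # -> result = 3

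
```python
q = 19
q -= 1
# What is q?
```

Trace (tracking q):
q = 19  # -> q = 19
q -= 1  # -> q = 18

Answer: 18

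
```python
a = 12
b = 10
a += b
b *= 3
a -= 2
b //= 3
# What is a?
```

Trace (tracking a):
a = 12  # -> a = 12
b = 10  # -> b = 10
a += b  # -> a = 22
b *= 3  # -> b = 30
a -= 2  # -> a = 20
b //= 3  # -> b = 10

Answer: 20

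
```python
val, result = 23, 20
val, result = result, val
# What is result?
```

Trace (tracking result):
val, result = (23, 20)  # -> val = 23, result = 20
val, result = (result, val)  # -> val = 20, result = 23

Answer: 23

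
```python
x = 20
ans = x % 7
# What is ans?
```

Answer: 6

Derivation:
Trace (tracking ans):
x = 20  # -> x = 20
ans = x % 7  # -> ans = 6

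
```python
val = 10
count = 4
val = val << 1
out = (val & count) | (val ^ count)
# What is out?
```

Answer: 20

Derivation:
Trace (tracking out):
val = 10  # -> val = 10
count = 4  # -> count = 4
val = val << 1  # -> val = 20
out = val & count | val ^ count  # -> out = 20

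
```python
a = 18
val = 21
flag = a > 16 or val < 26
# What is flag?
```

Trace (tracking flag):
a = 18  # -> a = 18
val = 21  # -> val = 21
flag = a > 16 or val < 26  # -> flag = True

Answer: True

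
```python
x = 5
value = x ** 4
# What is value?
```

Answer: 625

Derivation:
Trace (tracking value):
x = 5  # -> x = 5
value = x ** 4  # -> value = 625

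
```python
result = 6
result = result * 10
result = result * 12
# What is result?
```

Answer: 720

Derivation:
Trace (tracking result):
result = 6  # -> result = 6
result = result * 10  # -> result = 60
result = result * 12  # -> result = 720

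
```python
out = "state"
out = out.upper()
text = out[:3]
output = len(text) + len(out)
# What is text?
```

Trace (tracking text):
out = 'state'  # -> out = 'state'
out = out.upper()  # -> out = 'STATE'
text = out[:3]  # -> text = 'STA'
output = len(text) + len(out)  # -> output = 8

Answer: 'STA'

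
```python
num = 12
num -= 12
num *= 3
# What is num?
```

Answer: 0

Derivation:
Trace (tracking num):
num = 12  # -> num = 12
num -= 12  # -> num = 0
num *= 3  # -> num = 0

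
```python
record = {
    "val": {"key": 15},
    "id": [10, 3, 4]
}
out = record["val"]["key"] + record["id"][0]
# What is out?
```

Answer: 25

Derivation:
Trace (tracking out):
record = {'val': {'key': 15}, 'id': [10, 3, 4]}  # -> record = {'val': {'key': 15}, 'id': [10, 3, 4]}
out = record['val']['key'] + record['id'][0]  # -> out = 25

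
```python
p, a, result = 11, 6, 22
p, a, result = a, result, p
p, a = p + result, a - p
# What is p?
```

Trace (tracking p):
p, a, result = (11, 6, 22)  # -> p = 11, a = 6, result = 22
p, a, result = (a, result, p)  # -> p = 6, a = 22, result = 11
p, a = (p + result, a - p)  # -> p = 17, a = 16

Answer: 17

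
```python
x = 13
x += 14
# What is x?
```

Trace (tracking x):
x = 13  # -> x = 13
x += 14  # -> x = 27

Answer: 27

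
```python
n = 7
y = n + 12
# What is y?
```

Trace (tracking y):
n = 7  # -> n = 7
y = n + 12  # -> y = 19

Answer: 19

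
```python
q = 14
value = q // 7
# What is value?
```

Trace (tracking value):
q = 14  # -> q = 14
value = q // 7  # -> value = 2

Answer: 2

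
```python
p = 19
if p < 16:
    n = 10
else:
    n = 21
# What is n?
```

Answer: 21

Derivation:
Trace (tracking n):
p = 19  # -> p = 19
if p < 16:  # condition is False
else:
    n = 21  # -> n = 21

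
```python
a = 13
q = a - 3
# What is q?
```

Answer: 10

Derivation:
Trace (tracking q):
a = 13  # -> a = 13
q = a - 3  # -> q = 10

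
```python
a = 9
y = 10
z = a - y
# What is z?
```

Answer: -1

Derivation:
Trace (tracking z):
a = 9  # -> a = 9
y = 10  # -> y = 10
z = a - y  # -> z = -1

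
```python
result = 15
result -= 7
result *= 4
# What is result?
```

Trace (tracking result):
result = 15  # -> result = 15
result -= 7  # -> result = 8
result *= 4  # -> result = 32

Answer: 32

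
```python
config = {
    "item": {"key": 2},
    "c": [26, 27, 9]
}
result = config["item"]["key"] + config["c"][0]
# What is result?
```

Trace (tracking result):
config = {'item': {'key': 2}, 'c': [26, 27, 9]}  # -> config = {'item': {'key': 2}, 'c': [26, 27, 9]}
result = config['item']['key'] + config['c'][0]  # -> result = 28

Answer: 28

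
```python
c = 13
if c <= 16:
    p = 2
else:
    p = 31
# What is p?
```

Answer: 2

Derivation:
Trace (tracking p):
c = 13  # -> c = 13
if c <= 16:  # condition is True
    p = 2  # -> p = 2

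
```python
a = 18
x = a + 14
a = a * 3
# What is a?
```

Trace (tracking a):
a = 18  # -> a = 18
x = a + 14  # -> x = 32
a = a * 3  # -> a = 54

Answer: 54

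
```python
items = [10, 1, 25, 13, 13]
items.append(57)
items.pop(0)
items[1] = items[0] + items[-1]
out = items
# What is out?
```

Trace (tracking out):
items = [10, 1, 25, 13, 13]  # -> items = [10, 1, 25, 13, 13]
items.append(57)  # -> items = [10, 1, 25, 13, 13, 57]
items.pop(0)  # -> items = [1, 25, 13, 13, 57]
items[1] = items[0] + items[-1]  # -> items = [1, 58, 13, 13, 57]
out = items  # -> out = [1, 58, 13, 13, 57]

Answer: [1, 58, 13, 13, 57]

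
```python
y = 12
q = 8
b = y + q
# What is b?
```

Answer: 20

Derivation:
Trace (tracking b):
y = 12  # -> y = 12
q = 8  # -> q = 8
b = y + q  # -> b = 20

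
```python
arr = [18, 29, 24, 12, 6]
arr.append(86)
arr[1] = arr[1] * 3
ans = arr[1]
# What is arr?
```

Answer: [18, 87, 24, 12, 6, 86]

Derivation:
Trace (tracking arr):
arr = [18, 29, 24, 12, 6]  # -> arr = [18, 29, 24, 12, 6]
arr.append(86)  # -> arr = [18, 29, 24, 12, 6, 86]
arr[1] = arr[1] * 3  # -> arr = [18, 87, 24, 12, 6, 86]
ans = arr[1]  # -> ans = 87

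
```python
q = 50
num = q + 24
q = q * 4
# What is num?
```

Answer: 74

Derivation:
Trace (tracking num):
q = 50  # -> q = 50
num = q + 24  # -> num = 74
q = q * 4  # -> q = 200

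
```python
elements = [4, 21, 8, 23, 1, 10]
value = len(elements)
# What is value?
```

Trace (tracking value):
elements = [4, 21, 8, 23, 1, 10]  # -> elements = [4, 21, 8, 23, 1, 10]
value = len(elements)  # -> value = 6

Answer: 6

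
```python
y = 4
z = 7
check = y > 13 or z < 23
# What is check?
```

Answer: True

Derivation:
Trace (tracking check):
y = 4  # -> y = 4
z = 7  # -> z = 7
check = y > 13 or z < 23  # -> check = True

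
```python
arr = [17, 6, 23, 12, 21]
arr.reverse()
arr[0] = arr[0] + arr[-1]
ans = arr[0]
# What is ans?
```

Answer: 38

Derivation:
Trace (tracking ans):
arr = [17, 6, 23, 12, 21]  # -> arr = [17, 6, 23, 12, 21]
arr.reverse()  # -> arr = [21, 12, 23, 6, 17]
arr[0] = arr[0] + arr[-1]  # -> arr = [38, 12, 23, 6, 17]
ans = arr[0]  # -> ans = 38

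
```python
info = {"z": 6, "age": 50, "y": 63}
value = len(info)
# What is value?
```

Trace (tracking value):
info = {'z': 6, 'age': 50, 'y': 63}  # -> info = {'z': 6, 'age': 50, 'y': 63}
value = len(info)  # -> value = 3

Answer: 3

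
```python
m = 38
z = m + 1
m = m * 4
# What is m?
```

Answer: 152

Derivation:
Trace (tracking m):
m = 38  # -> m = 38
z = m + 1  # -> z = 39
m = m * 4  # -> m = 152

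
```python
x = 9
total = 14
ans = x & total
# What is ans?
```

Answer: 8

Derivation:
Trace (tracking ans):
x = 9  # -> x = 9
total = 14  # -> total = 14
ans = x & total  # -> ans = 8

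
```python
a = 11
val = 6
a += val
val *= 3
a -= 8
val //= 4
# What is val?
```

Answer: 4

Derivation:
Trace (tracking val):
a = 11  # -> a = 11
val = 6  # -> val = 6
a += val  # -> a = 17
val *= 3  # -> val = 18
a -= 8  # -> a = 9
val //= 4  # -> val = 4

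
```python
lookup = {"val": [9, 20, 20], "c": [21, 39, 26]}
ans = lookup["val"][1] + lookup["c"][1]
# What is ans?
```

Trace (tracking ans):
lookup = {'val': [9, 20, 20], 'c': [21, 39, 26]}  # -> lookup = {'val': [9, 20, 20], 'c': [21, 39, 26]}
ans = lookup['val'][1] + lookup['c'][1]  # -> ans = 59

Answer: 59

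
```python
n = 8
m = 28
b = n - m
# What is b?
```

Trace (tracking b):
n = 8  # -> n = 8
m = 28  # -> m = 28
b = n - m  # -> b = -20

Answer: -20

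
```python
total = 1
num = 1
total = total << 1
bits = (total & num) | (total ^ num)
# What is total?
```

Trace (tracking total):
total = 1  # -> total = 1
num = 1  # -> num = 1
total = total << 1  # -> total = 2
bits = total & num | total ^ num  # -> bits = 3

Answer: 2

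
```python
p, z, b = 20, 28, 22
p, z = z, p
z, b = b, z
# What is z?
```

Trace (tracking z):
p, z, b = (20, 28, 22)  # -> p = 20, z = 28, b = 22
p, z = (z, p)  # -> p = 28, z = 20
z, b = (b, z)  # -> z = 22, b = 20

Answer: 22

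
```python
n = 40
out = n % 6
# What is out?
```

Answer: 4

Derivation:
Trace (tracking out):
n = 40  # -> n = 40
out = n % 6  # -> out = 4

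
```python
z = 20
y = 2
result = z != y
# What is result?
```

Trace (tracking result):
z = 20  # -> z = 20
y = 2  # -> y = 2
result = z != y  # -> result = True

Answer: True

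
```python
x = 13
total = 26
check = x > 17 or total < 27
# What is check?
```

Answer: True

Derivation:
Trace (tracking check):
x = 13  # -> x = 13
total = 26  # -> total = 26
check = x > 17 or total < 27  # -> check = True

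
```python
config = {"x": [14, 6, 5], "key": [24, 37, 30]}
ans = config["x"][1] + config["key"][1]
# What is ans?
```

Answer: 43

Derivation:
Trace (tracking ans):
config = {'x': [14, 6, 5], 'key': [24, 37, 30]}  # -> config = {'x': [14, 6, 5], 'key': [24, 37, 30]}
ans = config['x'][1] + config['key'][1]  # -> ans = 43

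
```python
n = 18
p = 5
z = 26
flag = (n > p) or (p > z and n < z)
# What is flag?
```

Answer: True

Derivation:
Trace (tracking flag):
n = 18  # -> n = 18
p = 5  # -> p = 5
z = 26  # -> z = 26
flag = n > p or (p > z and n < z)  # -> flag = True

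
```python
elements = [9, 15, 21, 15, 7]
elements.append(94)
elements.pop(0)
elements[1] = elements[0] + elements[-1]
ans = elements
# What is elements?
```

Answer: [15, 109, 15, 7, 94]

Derivation:
Trace (tracking elements):
elements = [9, 15, 21, 15, 7]  # -> elements = [9, 15, 21, 15, 7]
elements.append(94)  # -> elements = [9, 15, 21, 15, 7, 94]
elements.pop(0)  # -> elements = [15, 21, 15, 7, 94]
elements[1] = elements[0] + elements[-1]  # -> elements = [15, 109, 15, 7, 94]
ans = elements  # -> ans = [15, 109, 15, 7, 94]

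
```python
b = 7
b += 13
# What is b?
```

Answer: 20

Derivation:
Trace (tracking b):
b = 7  # -> b = 7
b += 13  # -> b = 20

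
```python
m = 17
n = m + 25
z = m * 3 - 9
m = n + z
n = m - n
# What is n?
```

Answer: 42

Derivation:
Trace (tracking n):
m = 17  # -> m = 17
n = m + 25  # -> n = 42
z = m * 3 - 9  # -> z = 42
m = n + z  # -> m = 84
n = m - n  # -> n = 42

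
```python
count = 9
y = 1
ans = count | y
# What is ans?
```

Trace (tracking ans):
count = 9  # -> count = 9
y = 1  # -> y = 1
ans = count | y  # -> ans = 9

Answer: 9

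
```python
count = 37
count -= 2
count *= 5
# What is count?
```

Answer: 175

Derivation:
Trace (tracking count):
count = 37  # -> count = 37
count -= 2  # -> count = 35
count *= 5  # -> count = 175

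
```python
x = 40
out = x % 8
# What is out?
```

Answer: 0

Derivation:
Trace (tracking out):
x = 40  # -> x = 40
out = x % 8  # -> out = 0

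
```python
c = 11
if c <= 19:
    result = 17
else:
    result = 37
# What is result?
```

Trace (tracking result):
c = 11  # -> c = 11
if c <= 19:  # condition is True
    result = 17  # -> result = 17

Answer: 17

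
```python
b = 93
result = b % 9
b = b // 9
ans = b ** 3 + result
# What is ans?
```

Trace (tracking ans):
b = 93  # -> b = 93
result = b % 9  # -> result = 3
b = b // 9  # -> b = 10
ans = b ** 3 + result  # -> ans = 1003

Answer: 1003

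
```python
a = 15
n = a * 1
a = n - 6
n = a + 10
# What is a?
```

Answer: 9

Derivation:
Trace (tracking a):
a = 15  # -> a = 15
n = a * 1  # -> n = 15
a = n - 6  # -> a = 9
n = a + 10  # -> n = 19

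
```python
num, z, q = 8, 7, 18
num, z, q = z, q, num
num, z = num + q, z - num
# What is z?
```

Answer: 11

Derivation:
Trace (tracking z):
num, z, q = (8, 7, 18)  # -> num = 8, z = 7, q = 18
num, z, q = (z, q, num)  # -> num = 7, z = 18, q = 8
num, z = (num + q, z - num)  # -> num = 15, z = 11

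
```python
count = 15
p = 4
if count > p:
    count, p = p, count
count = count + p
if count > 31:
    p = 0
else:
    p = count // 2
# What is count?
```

Answer: 19

Derivation:
Trace (tracking count):
count = 15  # -> count = 15
p = 4  # -> p = 4
if count > p:  # condition is True
    count, p = (p, count)  # -> count = 4, p = 15
count = count + p  # -> count = 19
if count > 31:  # condition is False
else:
    p = count // 2  # -> p = 9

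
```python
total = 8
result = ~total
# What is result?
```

Answer: -9

Derivation:
Trace (tracking result):
total = 8  # -> total = 8
result = ~total  # -> result = -9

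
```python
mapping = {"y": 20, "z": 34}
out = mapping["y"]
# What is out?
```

Trace (tracking out):
mapping = {'y': 20, 'z': 34}  # -> mapping = {'y': 20, 'z': 34}
out = mapping['y']  # -> out = 20

Answer: 20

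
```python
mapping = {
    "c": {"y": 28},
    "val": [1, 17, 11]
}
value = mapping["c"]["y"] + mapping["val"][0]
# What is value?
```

Trace (tracking value):
mapping = {'c': {'y': 28}, 'val': [1, 17, 11]}  # -> mapping = {'c': {'y': 28}, 'val': [1, 17, 11]}
value = mapping['c']['y'] + mapping['val'][0]  # -> value = 29

Answer: 29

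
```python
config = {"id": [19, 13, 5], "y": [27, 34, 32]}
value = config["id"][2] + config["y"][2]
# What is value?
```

Trace (tracking value):
config = {'id': [19, 13, 5], 'y': [27, 34, 32]}  # -> config = {'id': [19, 13, 5], 'y': [27, 34, 32]}
value = config['id'][2] + config['y'][2]  # -> value = 37

Answer: 37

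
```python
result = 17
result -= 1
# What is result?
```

Trace (tracking result):
result = 17  # -> result = 17
result -= 1  # -> result = 16

Answer: 16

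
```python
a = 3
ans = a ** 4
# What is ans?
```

Answer: 81

Derivation:
Trace (tracking ans):
a = 3  # -> a = 3
ans = a ** 4  # -> ans = 81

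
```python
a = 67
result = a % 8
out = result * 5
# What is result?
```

Answer: 3

Derivation:
Trace (tracking result):
a = 67  # -> a = 67
result = a % 8  # -> result = 3
out = result * 5  # -> out = 15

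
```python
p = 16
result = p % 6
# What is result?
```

Trace (tracking result):
p = 16  # -> p = 16
result = p % 6  # -> result = 4

Answer: 4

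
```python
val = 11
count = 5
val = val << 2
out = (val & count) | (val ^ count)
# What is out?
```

Answer: 45

Derivation:
Trace (tracking out):
val = 11  # -> val = 11
count = 5  # -> count = 5
val = val << 2  # -> val = 44
out = val & count | val ^ count  # -> out = 45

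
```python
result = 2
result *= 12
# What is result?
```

Answer: 24

Derivation:
Trace (tracking result):
result = 2  # -> result = 2
result *= 12  # -> result = 24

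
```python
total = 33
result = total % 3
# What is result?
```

Answer: 0

Derivation:
Trace (tracking result):
total = 33  # -> total = 33
result = total % 3  # -> result = 0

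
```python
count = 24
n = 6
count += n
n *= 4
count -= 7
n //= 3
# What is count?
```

Trace (tracking count):
count = 24  # -> count = 24
n = 6  # -> n = 6
count += n  # -> count = 30
n *= 4  # -> n = 24
count -= 7  # -> count = 23
n //= 3  # -> n = 8

Answer: 23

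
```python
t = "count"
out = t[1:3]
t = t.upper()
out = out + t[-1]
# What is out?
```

Answer: 'ouT'

Derivation:
Trace (tracking out):
t = 'count'  # -> t = 'count'
out = t[1:3]  # -> out = 'ou'
t = t.upper()  # -> t = 'COUNT'
out = out + t[-1]  # -> out = 'ouT'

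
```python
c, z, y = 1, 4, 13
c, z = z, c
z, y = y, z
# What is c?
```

Answer: 4

Derivation:
Trace (tracking c):
c, z, y = (1, 4, 13)  # -> c = 1, z = 4, y = 13
c, z = (z, c)  # -> c = 4, z = 1
z, y = (y, z)  # -> z = 13, y = 1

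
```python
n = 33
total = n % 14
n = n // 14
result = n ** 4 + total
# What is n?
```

Trace (tracking n):
n = 33  # -> n = 33
total = n % 14  # -> total = 5
n = n // 14  # -> n = 2
result = n ** 4 + total  # -> result = 21

Answer: 2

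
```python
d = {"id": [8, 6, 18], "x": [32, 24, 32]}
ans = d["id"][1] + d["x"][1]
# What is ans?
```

Trace (tracking ans):
d = {'id': [8, 6, 18], 'x': [32, 24, 32]}  # -> d = {'id': [8, 6, 18], 'x': [32, 24, 32]}
ans = d['id'][1] + d['x'][1]  # -> ans = 30

Answer: 30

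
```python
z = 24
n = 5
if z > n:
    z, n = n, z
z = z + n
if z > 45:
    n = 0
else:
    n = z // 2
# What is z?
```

Answer: 29

Derivation:
Trace (tracking z):
z = 24  # -> z = 24
n = 5  # -> n = 5
if z > n:  # condition is True
    z, n = (n, z)  # -> z = 5, n = 24
z = z + n  # -> z = 29
if z > 45:  # condition is False
else:
    n = z // 2  # -> n = 14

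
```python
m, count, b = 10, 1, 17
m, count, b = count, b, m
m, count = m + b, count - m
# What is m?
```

Trace (tracking m):
m, count, b = (10, 1, 17)  # -> m = 10, count = 1, b = 17
m, count, b = (count, b, m)  # -> m = 1, count = 17, b = 10
m, count = (m + b, count - m)  # -> m = 11, count = 16

Answer: 11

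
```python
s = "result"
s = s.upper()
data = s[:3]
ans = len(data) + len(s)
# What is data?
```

Trace (tracking data):
s = 'result'  # -> s = 'result'
s = s.upper()  # -> s = 'RESULT'
data = s[:3]  # -> data = 'RES'
ans = len(data) + len(s)  # -> ans = 9

Answer: 'RES'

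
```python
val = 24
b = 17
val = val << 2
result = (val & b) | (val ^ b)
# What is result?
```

Trace (tracking result):
val = 24  # -> val = 24
b = 17  # -> b = 17
val = val << 2  # -> val = 96
result = val & b | val ^ b  # -> result = 113

Answer: 113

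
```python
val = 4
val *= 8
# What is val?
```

Trace (tracking val):
val = 4  # -> val = 4
val *= 8  # -> val = 32

Answer: 32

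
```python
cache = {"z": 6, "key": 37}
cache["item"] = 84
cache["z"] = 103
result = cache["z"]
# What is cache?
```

Trace (tracking cache):
cache = {'z': 6, 'key': 37}  # -> cache = {'z': 6, 'key': 37}
cache['item'] = 84  # -> cache = {'z': 6, 'key': 37, 'item': 84}
cache['z'] = 103  # -> cache = {'z': 103, 'key': 37, 'item': 84}
result = cache['z']  # -> result = 103

Answer: {'z': 103, 'key': 37, 'item': 84}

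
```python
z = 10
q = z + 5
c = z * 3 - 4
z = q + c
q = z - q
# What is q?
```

Answer: 26

Derivation:
Trace (tracking q):
z = 10  # -> z = 10
q = z + 5  # -> q = 15
c = z * 3 - 4  # -> c = 26
z = q + c  # -> z = 41
q = z - q  # -> q = 26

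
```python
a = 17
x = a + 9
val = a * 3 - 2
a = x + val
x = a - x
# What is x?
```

Trace (tracking x):
a = 17  # -> a = 17
x = a + 9  # -> x = 26
val = a * 3 - 2  # -> val = 49
a = x + val  # -> a = 75
x = a - x  # -> x = 49

Answer: 49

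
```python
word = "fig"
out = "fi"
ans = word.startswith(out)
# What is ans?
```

Answer: True

Derivation:
Trace (tracking ans):
word = 'fig'  # -> word = 'fig'
out = 'fi'  # -> out = 'fi'
ans = word.startswith(out)  # -> ans = True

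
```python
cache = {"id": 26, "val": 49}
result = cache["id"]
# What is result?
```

Answer: 26

Derivation:
Trace (tracking result):
cache = {'id': 26, 'val': 49}  # -> cache = {'id': 26, 'val': 49}
result = cache['id']  # -> result = 26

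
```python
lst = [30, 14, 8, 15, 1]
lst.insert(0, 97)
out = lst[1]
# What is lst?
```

Answer: [97, 30, 14, 8, 15, 1]

Derivation:
Trace (tracking lst):
lst = [30, 14, 8, 15, 1]  # -> lst = [30, 14, 8, 15, 1]
lst.insert(0, 97)  # -> lst = [97, 30, 14, 8, 15, 1]
out = lst[1]  # -> out = 30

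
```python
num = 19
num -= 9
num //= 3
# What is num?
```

Trace (tracking num):
num = 19  # -> num = 19
num -= 9  # -> num = 10
num //= 3  # -> num = 3

Answer: 3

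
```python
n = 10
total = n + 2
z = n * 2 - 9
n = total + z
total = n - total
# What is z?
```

Trace (tracking z):
n = 10  # -> n = 10
total = n + 2  # -> total = 12
z = n * 2 - 9  # -> z = 11
n = total + z  # -> n = 23
total = n - total  # -> total = 11

Answer: 11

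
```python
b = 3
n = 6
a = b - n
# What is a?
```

Answer: -3

Derivation:
Trace (tracking a):
b = 3  # -> b = 3
n = 6  # -> n = 6
a = b - n  # -> a = -3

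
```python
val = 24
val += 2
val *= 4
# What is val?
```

Answer: 104

Derivation:
Trace (tracking val):
val = 24  # -> val = 24
val += 2  # -> val = 26
val *= 4  # -> val = 104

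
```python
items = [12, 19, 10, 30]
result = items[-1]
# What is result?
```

Answer: 30

Derivation:
Trace (tracking result):
items = [12, 19, 10, 30]  # -> items = [12, 19, 10, 30]
result = items[-1]  # -> result = 30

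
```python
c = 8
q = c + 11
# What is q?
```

Trace (tracking q):
c = 8  # -> c = 8
q = c + 11  # -> q = 19

Answer: 19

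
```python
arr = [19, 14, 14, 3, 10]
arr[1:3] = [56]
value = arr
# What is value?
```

Answer: [19, 56, 3, 10]

Derivation:
Trace (tracking value):
arr = [19, 14, 14, 3, 10]  # -> arr = [19, 14, 14, 3, 10]
arr[1:3] = [56]  # -> arr = [19, 56, 3, 10]
value = arr  # -> value = [19, 56, 3, 10]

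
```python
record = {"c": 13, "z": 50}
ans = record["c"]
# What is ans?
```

Answer: 13

Derivation:
Trace (tracking ans):
record = {'c': 13, 'z': 50}  # -> record = {'c': 13, 'z': 50}
ans = record['c']  # -> ans = 13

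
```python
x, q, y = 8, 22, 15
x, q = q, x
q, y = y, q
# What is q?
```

Trace (tracking q):
x, q, y = (8, 22, 15)  # -> x = 8, q = 22, y = 15
x, q = (q, x)  # -> x = 22, q = 8
q, y = (y, q)  # -> q = 15, y = 8

Answer: 15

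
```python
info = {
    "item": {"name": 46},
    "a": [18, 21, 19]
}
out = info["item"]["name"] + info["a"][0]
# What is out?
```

Answer: 64

Derivation:
Trace (tracking out):
info = {'item': {'name': 46}, 'a': [18, 21, 19]}  # -> info = {'item': {'name': 46}, 'a': [18, 21, 19]}
out = info['item']['name'] + info['a'][0]  # -> out = 64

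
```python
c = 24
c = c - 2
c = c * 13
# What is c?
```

Answer: 286

Derivation:
Trace (tracking c):
c = 24  # -> c = 24
c = c - 2  # -> c = 22
c = c * 13  # -> c = 286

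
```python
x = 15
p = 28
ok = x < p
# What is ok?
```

Trace (tracking ok):
x = 15  # -> x = 15
p = 28  # -> p = 28
ok = x < p  # -> ok = True

Answer: True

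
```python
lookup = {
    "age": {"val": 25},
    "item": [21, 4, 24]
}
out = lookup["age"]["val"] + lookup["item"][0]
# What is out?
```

Trace (tracking out):
lookup = {'age': {'val': 25}, 'item': [21, 4, 24]}  # -> lookup = {'age': {'val': 25}, 'item': [21, 4, 24]}
out = lookup['age']['val'] + lookup['item'][0]  # -> out = 46

Answer: 46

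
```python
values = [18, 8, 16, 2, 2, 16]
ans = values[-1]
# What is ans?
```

Answer: 16

Derivation:
Trace (tracking ans):
values = [18, 8, 16, 2, 2, 16]  # -> values = [18, 8, 16, 2, 2, 16]
ans = values[-1]  # -> ans = 16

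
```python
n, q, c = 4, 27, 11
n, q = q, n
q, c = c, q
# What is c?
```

Trace (tracking c):
n, q, c = (4, 27, 11)  # -> n = 4, q = 27, c = 11
n, q = (q, n)  # -> n = 27, q = 4
q, c = (c, q)  # -> q = 11, c = 4

Answer: 4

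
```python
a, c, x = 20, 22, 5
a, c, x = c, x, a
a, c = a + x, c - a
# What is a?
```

Trace (tracking a):
a, c, x = (20, 22, 5)  # -> a = 20, c = 22, x = 5
a, c, x = (c, x, a)  # -> a = 22, c = 5, x = 20
a, c = (a + x, c - a)  # -> a = 42, c = -17

Answer: 42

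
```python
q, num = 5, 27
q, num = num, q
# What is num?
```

Trace (tracking num):
q, num = (5, 27)  # -> q = 5, num = 27
q, num = (num, q)  # -> q = 27, num = 5

Answer: 5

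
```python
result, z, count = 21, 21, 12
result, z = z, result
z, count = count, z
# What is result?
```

Trace (tracking result):
result, z, count = (21, 21, 12)  # -> result = 21, z = 21, count = 12
result, z = (z, result)  # -> result = 21, z = 21
z, count = (count, z)  # -> z = 12, count = 21

Answer: 21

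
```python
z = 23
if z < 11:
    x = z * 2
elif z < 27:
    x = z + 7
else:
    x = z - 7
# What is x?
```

Answer: 30

Derivation:
Trace (tracking x):
z = 23  # -> z = 23
if z < 11:  # condition is False
elif z < 27:  # condition is True
    x = z + 7  # -> x = 30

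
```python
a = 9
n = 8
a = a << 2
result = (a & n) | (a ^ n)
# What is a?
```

Trace (tracking a):
a = 9  # -> a = 9
n = 8  # -> n = 8
a = a << 2  # -> a = 36
result = a & n | a ^ n  # -> result = 44

Answer: 36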